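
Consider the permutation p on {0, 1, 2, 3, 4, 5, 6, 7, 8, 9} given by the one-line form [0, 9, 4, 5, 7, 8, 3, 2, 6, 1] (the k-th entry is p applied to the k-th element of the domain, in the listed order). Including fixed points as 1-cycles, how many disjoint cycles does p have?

The cycle decomposition is (0)(1, 9)(2, 4, 7)(3, 5, 8, 6), which has 4 cycles (counting 1-cycles).

4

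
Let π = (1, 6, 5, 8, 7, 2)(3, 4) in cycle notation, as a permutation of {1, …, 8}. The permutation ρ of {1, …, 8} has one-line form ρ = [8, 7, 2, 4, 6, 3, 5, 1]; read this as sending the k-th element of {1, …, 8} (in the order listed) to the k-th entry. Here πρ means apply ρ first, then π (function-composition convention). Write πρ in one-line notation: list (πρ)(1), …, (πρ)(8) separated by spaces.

For each element, apply ρ then π: 1 → 8 → 7; 2 → 7 → 2; 3 → 2 → 1; 4 → 4 → 3; 5 → 6 → 5; 6 → 3 → 4; 7 → 5 → 8; 8 → 1 → 6.
So πρ in one-line form is 7 2 1 3 5 4 8 6.

7 2 1 3 5 4 8 6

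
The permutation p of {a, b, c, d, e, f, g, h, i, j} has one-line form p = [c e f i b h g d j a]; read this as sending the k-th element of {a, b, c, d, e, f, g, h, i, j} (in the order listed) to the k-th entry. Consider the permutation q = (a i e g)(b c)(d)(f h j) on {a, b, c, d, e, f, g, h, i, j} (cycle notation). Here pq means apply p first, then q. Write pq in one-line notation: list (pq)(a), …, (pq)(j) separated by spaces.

b g h e c j a d f i

(pq)(x) = q(p(x)). Computing each image: q(p(a)) = q(c) = b, q(p(b)) = q(e) = g, q(p(c)) = q(f) = h, q(p(d)) = q(i) = e, q(p(e)) = q(b) = c, q(p(f)) = q(h) = j, q(p(g)) = q(g) = a, q(p(h)) = q(d) = d, q(p(i)) = q(j) = f, q(p(j)) = q(a) = i.
Hence pq = [b g h e c j a d f i].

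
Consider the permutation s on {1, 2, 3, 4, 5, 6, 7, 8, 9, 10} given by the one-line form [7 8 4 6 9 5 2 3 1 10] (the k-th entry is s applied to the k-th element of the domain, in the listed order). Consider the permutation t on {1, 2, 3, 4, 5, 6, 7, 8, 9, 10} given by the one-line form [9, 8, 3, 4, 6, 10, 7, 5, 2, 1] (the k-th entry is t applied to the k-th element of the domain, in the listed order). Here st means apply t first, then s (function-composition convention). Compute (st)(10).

7

(st)(10) = s(t(10)). t(10) = 1, then s(1) = 7. So (st)(10) = 7.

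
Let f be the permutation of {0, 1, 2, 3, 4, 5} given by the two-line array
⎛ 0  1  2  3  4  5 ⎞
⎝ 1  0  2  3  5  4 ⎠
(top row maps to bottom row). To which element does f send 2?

The entry below 2 in the array is 2, so f(2) = 2.

2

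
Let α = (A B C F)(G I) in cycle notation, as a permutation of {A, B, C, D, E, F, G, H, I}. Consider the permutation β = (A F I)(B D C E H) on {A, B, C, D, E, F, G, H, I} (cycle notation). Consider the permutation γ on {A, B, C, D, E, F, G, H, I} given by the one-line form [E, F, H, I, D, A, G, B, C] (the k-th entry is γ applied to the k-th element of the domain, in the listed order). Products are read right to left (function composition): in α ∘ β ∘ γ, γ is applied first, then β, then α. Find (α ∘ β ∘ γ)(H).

Apply the permutations in order: γ(H) = B, then β(B) = D, then α(D) = D. So (α ∘ β ∘ γ)(H) = D.

D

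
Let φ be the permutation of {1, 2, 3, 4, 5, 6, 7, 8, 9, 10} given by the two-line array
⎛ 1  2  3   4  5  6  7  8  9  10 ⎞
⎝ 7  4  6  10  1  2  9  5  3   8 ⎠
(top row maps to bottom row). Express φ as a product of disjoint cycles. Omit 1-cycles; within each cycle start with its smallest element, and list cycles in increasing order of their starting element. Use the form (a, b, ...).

(1, 7, 9, 3, 6, 2, 4, 10, 8, 5)

Start at 1 and follow images: 1 → 7 → 9 → 3 → 6 → 2 → 4 → 10 → 8 → 5 → 1, giving the cycle (1, 7, 9, 3, 6, 2, 4, 10, 8, 5).
Continuing from each remaining unvisited element yields (1, 7, 9, 3, 6, 2, 4, 10, 8, 5).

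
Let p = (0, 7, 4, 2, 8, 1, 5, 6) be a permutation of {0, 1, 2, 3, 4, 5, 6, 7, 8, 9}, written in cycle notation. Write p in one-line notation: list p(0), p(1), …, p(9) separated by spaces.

Reading each image from the cycles: 0→7, 1→5, 2→8, 3→3, 4→2, 5→6, 6→0, 7→4, 8→1, 9→9.
Listing these in domain order gives 7 5 8 3 2 6 0 4 1 9.

7 5 8 3 2 6 0 4 1 9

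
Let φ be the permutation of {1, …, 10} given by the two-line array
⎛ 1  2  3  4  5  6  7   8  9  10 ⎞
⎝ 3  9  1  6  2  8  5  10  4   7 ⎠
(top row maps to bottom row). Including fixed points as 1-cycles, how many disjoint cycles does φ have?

The cycle decomposition is (1 3)(2 9 4 6 8 10 7 5), which has 2 cycles (counting 1-cycles).

2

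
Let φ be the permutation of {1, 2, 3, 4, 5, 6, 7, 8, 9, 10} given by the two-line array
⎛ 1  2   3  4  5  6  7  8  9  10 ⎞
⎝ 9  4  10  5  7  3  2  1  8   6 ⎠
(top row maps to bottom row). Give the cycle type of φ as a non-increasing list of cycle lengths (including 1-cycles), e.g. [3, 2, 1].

[4, 3, 3]

The disjoint cycles are (1, 9, 8)(2, 4, 5, 7)(3, 10, 6), with lengths 4, 3, 3 in non-increasing order.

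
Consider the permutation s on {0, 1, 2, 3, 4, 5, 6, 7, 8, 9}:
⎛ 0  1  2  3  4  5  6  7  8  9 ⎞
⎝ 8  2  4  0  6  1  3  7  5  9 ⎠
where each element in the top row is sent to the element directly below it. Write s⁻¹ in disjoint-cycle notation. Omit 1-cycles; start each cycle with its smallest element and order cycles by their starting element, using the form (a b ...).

The cycle decomposition of s is (0 8 5 1 2 4 6 3).
Reversing each cycle (and rotating so the smallest element leads) gives s⁻¹ = (0 3 6 4 2 1 5 8).

(0 3 6 4 2 1 5 8)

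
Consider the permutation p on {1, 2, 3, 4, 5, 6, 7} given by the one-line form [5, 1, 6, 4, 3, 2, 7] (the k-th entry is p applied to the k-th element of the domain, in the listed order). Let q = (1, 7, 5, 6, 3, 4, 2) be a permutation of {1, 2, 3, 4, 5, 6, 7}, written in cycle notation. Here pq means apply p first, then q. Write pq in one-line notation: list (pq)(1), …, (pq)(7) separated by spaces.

For each element, apply p then q: 1 → 5 → 6; 2 → 1 → 7; 3 → 6 → 3; 4 → 4 → 2; 5 → 3 → 4; 6 → 2 → 1; 7 → 7 → 5.
Collecting the images, pq = [6 7 3 2 4 1 5].

6 7 3 2 4 1 5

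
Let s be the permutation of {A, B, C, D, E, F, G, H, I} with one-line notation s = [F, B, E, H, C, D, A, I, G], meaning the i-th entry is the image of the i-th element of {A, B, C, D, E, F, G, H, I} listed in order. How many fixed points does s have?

The fixed points (elements with s(x) = x) are {B}, so there is 1.

1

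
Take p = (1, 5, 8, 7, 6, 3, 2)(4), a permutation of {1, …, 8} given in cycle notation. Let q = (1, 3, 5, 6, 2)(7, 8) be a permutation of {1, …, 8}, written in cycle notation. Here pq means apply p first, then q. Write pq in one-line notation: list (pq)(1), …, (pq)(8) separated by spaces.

For each element, apply p then q: 1 → 5 → 6; 2 → 1 → 3; 3 → 2 → 1; 4 → 4 → 4; 5 → 8 → 7; 6 → 3 → 5; 7 → 6 → 2; 8 → 7 → 8.
So pq in one-line form is 6 3 1 4 7 5 2 8.

6 3 1 4 7 5 2 8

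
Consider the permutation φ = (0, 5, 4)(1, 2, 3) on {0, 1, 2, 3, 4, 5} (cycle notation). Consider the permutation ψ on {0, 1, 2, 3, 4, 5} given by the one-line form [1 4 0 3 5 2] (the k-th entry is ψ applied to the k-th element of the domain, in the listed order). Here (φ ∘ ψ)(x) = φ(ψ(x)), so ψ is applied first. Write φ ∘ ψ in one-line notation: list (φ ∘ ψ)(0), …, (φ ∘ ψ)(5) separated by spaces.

2 0 5 1 4 3

(φ ∘ ψ)(x) = φ(ψ(x)). Computing each image: φ(ψ(0)) = φ(1) = 2, φ(ψ(1)) = φ(4) = 0, φ(ψ(2)) = φ(0) = 5, φ(ψ(3)) = φ(3) = 1, φ(ψ(4)) = φ(5) = 4, φ(ψ(5)) = φ(2) = 3.
Hence φ ∘ ψ = [2 0 5 1 4 3].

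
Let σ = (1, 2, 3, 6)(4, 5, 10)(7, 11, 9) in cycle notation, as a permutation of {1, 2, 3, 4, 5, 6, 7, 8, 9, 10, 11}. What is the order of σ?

12

The disjoint cycles have lengths 4, 3, 3, 1.
The order of σ is the least common multiple of its cycle lengths: lcm(4, 3, 3) = 12.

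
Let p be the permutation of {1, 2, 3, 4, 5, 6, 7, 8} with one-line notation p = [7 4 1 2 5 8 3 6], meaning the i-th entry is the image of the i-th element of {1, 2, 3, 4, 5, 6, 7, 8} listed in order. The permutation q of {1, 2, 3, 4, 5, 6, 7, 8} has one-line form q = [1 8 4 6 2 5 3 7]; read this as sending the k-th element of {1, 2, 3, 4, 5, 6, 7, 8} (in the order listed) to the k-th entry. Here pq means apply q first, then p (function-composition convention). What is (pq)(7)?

(pq)(7) = p(q(7)). q(7) = 3, then p(3) = 1. So (pq)(7) = 1.

1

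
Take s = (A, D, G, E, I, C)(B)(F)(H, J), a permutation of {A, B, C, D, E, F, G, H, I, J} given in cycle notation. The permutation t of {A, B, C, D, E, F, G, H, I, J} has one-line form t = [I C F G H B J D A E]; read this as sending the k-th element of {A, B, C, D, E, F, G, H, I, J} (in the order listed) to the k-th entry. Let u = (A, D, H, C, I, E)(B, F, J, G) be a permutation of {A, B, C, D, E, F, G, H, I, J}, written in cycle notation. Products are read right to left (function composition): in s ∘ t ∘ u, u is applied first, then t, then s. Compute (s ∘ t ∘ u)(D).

G

Apply the permutations in order: u(D) = H, then t(H) = D, then s(D) = G. So (s ∘ t ∘ u)(D) = G.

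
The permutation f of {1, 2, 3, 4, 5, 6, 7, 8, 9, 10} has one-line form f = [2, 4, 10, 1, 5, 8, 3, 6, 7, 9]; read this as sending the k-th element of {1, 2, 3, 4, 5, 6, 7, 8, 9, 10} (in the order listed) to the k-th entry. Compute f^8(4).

Tracing 4 → 1 → … returns to 4 after 3 steps, so 4 lies in a 3-cycle (1 2 4).
Powers repeat with period 3 on this cycle, and 8 mod 3 = 2, so f^8(4) = f^2(4).
Stepping 2 places around the cycle: 4 → 1 → 2.

2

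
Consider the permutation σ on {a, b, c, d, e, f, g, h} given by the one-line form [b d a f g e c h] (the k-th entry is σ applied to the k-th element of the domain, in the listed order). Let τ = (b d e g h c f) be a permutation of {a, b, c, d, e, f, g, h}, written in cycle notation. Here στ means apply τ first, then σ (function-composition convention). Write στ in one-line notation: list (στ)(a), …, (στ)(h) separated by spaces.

b f e g c d h a

(στ)(x) = σ(τ(x)). Computing each image: σ(τ(a)) = σ(a) = b, σ(τ(b)) = σ(d) = f, σ(τ(c)) = σ(f) = e, σ(τ(d)) = σ(e) = g, σ(τ(e)) = σ(g) = c, σ(τ(f)) = σ(b) = d, σ(τ(g)) = σ(h) = h, σ(τ(h)) = σ(c) = a.
Hence στ = [b f e g c d h a].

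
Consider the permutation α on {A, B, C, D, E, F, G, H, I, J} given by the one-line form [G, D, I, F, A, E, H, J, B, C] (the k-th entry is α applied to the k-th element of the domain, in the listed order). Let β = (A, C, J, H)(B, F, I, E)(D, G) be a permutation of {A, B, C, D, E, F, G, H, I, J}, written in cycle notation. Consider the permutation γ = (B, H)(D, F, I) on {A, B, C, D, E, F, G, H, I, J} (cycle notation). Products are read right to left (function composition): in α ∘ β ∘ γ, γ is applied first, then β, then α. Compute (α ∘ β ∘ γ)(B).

Apply the permutations in order: γ(B) = H, then β(H) = A, then α(A) = G. So (α ∘ β ∘ γ)(B) = G.

G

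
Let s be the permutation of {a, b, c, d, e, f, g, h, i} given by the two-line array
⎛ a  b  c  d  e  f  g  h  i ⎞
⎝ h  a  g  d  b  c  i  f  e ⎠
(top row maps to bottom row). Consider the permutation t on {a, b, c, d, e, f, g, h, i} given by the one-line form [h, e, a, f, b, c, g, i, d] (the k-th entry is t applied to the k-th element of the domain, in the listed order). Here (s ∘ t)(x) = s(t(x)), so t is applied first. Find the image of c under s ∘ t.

t(c) = a, then s(a) = h; composing gives (s ∘ t)(c) = h.

h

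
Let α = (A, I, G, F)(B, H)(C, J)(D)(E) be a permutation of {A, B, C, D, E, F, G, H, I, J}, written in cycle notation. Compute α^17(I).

G

I lies in the 4-cycle (A, I, G, F).
Powers repeat with period 4 on this cycle, and 17 mod 4 = 1, so α^17(I) = α^1(I).
Advancing 1 step from I: I → G.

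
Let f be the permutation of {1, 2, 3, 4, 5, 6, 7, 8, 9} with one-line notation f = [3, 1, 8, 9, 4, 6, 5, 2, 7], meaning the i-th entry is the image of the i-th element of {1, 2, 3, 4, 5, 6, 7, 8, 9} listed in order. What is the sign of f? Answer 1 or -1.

1

In disjoint-cycle form the cycle lengths are 4, 4, 1.
A cycle is odd iff its length is even; f has 2 even-length cycles, so sgn(f) = (−1)^2 and f is even.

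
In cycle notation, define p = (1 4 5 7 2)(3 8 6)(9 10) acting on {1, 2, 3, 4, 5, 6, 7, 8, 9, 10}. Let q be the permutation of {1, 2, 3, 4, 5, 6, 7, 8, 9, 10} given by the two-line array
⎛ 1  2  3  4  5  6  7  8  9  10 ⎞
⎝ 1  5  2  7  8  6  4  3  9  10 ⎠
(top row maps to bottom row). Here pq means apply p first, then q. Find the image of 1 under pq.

p(1) = 4, then q(4) = 7; composing gives (pq)(1) = 7.

7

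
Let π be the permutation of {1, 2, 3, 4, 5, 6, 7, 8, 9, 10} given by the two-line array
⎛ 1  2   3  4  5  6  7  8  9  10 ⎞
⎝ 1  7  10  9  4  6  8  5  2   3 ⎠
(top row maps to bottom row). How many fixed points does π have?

2

The fixed points (elements with π(x) = x) are {1, 6}, so there are 2.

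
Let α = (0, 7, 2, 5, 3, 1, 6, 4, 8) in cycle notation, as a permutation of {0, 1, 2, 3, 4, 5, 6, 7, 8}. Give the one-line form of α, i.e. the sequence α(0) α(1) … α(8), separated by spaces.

7 6 5 1 8 3 4 2 0

Reading each image from the cycles: 0→7, 1→6, 2→5, 3→1, 4→8, 5→3, 6→4, 7→2, 8→0.
Listing these in domain order gives 7 6 5 1 8 3 4 2 0.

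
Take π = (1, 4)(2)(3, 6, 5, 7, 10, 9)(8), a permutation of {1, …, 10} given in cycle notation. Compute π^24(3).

3 lies in the 6-cycle (3, 6, 5, 7, 10, 9).
Powers repeat with period 6 on this cycle, and 24 mod 6 = 0, so π^24(3) = π^0(3).
So π^24(3) = 3.

3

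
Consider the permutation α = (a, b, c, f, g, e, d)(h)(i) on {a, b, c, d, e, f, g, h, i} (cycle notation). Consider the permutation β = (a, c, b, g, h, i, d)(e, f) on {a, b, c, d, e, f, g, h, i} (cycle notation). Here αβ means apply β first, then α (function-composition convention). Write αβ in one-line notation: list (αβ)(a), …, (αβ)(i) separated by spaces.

f e c b g d h i a

(αβ)(x) = α(β(x)). Computing each image: α(β(a)) = α(c) = f, α(β(b)) = α(g) = e, α(β(c)) = α(b) = c, α(β(d)) = α(a) = b, α(β(e)) = α(f) = g, α(β(f)) = α(e) = d, α(β(g)) = α(h) = h, α(β(h)) = α(i) = i, α(β(i)) = α(d) = a.
Hence αβ = [f e c b g d h i a].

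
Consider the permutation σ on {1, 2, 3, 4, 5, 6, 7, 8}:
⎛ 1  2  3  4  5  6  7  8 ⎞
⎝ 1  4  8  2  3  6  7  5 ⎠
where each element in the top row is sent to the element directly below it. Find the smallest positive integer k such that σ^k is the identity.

Writing σ as disjoint cycles, the cycle lengths are 3, 2, 1, 1, 1.
The order of σ is the least common multiple of its cycle lengths: lcm(3, 2) = 6.

6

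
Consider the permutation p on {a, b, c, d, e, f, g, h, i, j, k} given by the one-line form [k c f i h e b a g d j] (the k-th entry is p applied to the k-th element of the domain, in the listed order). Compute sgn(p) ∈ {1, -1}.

In disjoint-cycle form the cycle lengths are 11.
A cycle is odd iff its length is even; p has 0 even-length cycles, so sgn(p) = (−1)^0 and p is even.

1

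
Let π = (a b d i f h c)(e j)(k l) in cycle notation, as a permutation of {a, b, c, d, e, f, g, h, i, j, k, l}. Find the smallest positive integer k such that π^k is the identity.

The cycle type of π is (7, 2, 2, 1).
The order is lcm(7, 2, 2) = 14.

14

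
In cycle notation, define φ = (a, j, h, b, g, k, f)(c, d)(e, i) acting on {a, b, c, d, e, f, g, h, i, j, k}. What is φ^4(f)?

b

f lies in the 7-cycle (a, j, h, b, g, k, f).
Advancing 4 steps from f: f → a → j → h → b.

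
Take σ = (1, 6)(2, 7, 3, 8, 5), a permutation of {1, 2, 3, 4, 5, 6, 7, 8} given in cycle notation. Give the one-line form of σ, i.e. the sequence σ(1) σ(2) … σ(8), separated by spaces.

6 7 8 4 2 1 3 5

Image by image: 1↦6, 2↦7, 3↦8, 4↦4, 5↦2, 6↦1, 7↦3, 8↦5.
Listing these in domain order gives 6 7 8 4 2 1 3 5.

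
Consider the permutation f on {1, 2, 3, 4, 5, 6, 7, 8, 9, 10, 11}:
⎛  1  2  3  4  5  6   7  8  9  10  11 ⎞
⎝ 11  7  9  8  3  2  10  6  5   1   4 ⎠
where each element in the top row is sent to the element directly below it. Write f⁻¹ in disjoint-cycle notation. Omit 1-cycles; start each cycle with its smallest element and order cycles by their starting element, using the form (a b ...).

(1 10 7 2 6 8 4 11)(3 5 9)

The cycle decomposition of f is (1 11 4 8 6 2 7 10)(3 9 5).
Reversing each cycle (and rotating so the smallest element leads) gives f⁻¹ = (1 10 7 2 6 8 4 11)(3 5 9).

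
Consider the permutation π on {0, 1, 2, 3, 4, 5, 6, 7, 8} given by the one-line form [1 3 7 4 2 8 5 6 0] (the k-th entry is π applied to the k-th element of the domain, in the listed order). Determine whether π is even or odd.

In disjoint-cycle form the cycle lengths are 9.
A cycle of length ℓ contributes ℓ−1 transpositions, so π is a product of 8 transpositions — even.

even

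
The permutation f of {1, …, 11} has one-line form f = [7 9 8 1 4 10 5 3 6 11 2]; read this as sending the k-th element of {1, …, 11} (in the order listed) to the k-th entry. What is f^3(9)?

11

Tracing 9 → 6 → … returns to 9 after 5 steps, so 9 lies in a 5-cycle (2 9 6 10 11).
Stepping 3 places around the cycle: 9 → 6 → 10 → 11.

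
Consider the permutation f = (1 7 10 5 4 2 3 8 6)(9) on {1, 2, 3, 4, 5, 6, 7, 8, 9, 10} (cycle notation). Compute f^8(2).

2 lies in the 9-cycle (1 7 10 5 4 2 3 8 6).
Advancing 8 steps from 2: 2 → 3 → 8 → 6 → 1 → 7 → 10 → 5 → 4.

4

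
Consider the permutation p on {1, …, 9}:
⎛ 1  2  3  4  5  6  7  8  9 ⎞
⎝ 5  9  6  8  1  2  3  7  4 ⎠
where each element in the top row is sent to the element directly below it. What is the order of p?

14

The disjoint-cycle form of p has cycle lengths 7, 2.
Since disjoint cycles commute, ord(p) = lcm(7, 2) = 14.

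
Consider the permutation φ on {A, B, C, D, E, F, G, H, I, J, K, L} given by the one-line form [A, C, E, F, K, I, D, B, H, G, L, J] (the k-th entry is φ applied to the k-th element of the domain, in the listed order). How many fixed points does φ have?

The fixed points (elements with φ(x) = x) are {A}, so there is 1.

1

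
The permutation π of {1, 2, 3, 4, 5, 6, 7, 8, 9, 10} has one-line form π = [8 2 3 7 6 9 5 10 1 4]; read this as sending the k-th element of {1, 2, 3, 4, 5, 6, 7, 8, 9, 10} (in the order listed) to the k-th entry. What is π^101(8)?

6

Tracing 8 → 10 → … returns to 8 after 8 steps, so 8 lies in an 8-cycle (1 8 10 4 7 5 6 9).
Powers repeat with period 8 on this cycle, and 101 mod 8 = 5, so π^101(8) = π^5(8).
Advancing 5 steps from 8: 8 → 10 → 4 → 7 → 5 → 6.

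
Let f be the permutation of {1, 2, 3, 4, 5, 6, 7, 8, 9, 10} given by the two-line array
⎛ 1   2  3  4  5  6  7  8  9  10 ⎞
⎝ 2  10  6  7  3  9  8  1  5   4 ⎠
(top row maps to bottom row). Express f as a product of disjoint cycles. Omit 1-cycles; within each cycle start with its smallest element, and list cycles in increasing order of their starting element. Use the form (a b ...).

(1 2 10 4 7 8)(3 6 9 5)

Start at 1 and follow images: 1 → 2 → 10 → 4 → 7 → 8 → 1, giving the cycle (1 2 10 4 7 8).
Repeating from the next unused element and collecting all non-trivial cycles gives (1 2 10 4 7 8)(3 6 9 5).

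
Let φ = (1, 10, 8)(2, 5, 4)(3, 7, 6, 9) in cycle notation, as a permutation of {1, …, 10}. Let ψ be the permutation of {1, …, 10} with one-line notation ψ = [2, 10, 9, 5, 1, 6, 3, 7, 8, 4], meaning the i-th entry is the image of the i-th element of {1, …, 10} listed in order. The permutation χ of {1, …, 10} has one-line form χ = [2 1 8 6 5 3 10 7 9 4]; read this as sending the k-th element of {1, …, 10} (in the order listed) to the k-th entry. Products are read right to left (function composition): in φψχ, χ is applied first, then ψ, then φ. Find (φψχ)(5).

10

Chase 5: χ(5) = 5; ψ(5) = 1; φ(1) = 10. Hence (φψχ)(5) = 10.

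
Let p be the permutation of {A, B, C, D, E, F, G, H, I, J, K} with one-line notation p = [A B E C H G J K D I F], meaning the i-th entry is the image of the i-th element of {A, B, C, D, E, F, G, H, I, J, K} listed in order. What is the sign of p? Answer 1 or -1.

In disjoint-cycle form the cycle lengths are 9, 1, 1.
A cycle is odd iff its length is even; p has 0 even-length cycles, so sgn(p) = (−1)^0 and p is even.

1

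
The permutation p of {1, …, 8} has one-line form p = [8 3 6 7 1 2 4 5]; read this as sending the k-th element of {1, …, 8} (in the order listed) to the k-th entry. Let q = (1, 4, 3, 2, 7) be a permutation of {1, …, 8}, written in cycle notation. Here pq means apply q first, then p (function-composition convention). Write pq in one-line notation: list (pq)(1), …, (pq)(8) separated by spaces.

(pq)(x) = p(q(x)). Computing each image: p(q(1)) = p(4) = 7, p(q(2)) = p(7) = 4, p(q(3)) = p(2) = 3, p(q(4)) = p(3) = 6, p(q(5)) = p(5) = 1, p(q(6)) = p(6) = 2, p(q(7)) = p(1) = 8, p(q(8)) = p(8) = 5.
Hence pq = [7 4 3 6 1 2 8 5].

7 4 3 6 1 2 8 5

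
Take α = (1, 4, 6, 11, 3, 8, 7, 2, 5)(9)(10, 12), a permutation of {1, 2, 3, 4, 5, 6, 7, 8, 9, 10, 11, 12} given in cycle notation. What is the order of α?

The disjoint cycles have lengths 9, 2, 1.
The order of α is the least common multiple of its cycle lengths: lcm(9, 2) = 18.

18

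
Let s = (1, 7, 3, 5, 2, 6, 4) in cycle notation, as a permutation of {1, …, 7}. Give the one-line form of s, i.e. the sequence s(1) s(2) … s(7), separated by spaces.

7 6 5 1 2 4 3

Image by image: 1→7, 2→6, 3→5, 4→1, 5→2, 6→4, 7→3.
So the one-line form is 7 6 5 1 2 4 3.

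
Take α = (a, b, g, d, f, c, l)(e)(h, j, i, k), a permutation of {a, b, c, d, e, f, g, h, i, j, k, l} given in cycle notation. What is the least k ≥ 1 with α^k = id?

28

The disjoint cycles have lengths 7, 4, 1.
The order is lcm(7, 4) = 28.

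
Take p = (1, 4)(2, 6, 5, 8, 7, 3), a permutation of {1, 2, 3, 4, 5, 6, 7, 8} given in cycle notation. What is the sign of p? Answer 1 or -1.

The cycle lengths are 6, 2.
A cycle of length ℓ contributes ℓ−1 transpositions, so p is a product of 5 + 1 = 6 transpositions — even.

1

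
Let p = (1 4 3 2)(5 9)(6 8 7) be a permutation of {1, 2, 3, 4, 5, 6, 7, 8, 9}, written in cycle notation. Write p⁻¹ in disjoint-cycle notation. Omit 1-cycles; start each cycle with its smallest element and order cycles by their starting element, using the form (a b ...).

Inverting a permutation written in cycle notation just reverses the order within every cycle.
After reversing and putting each cycle's least element first, p⁻¹ = (1 2 3 4)(5 9)(6 7 8).

(1 2 3 4)(5 9)(6 7 8)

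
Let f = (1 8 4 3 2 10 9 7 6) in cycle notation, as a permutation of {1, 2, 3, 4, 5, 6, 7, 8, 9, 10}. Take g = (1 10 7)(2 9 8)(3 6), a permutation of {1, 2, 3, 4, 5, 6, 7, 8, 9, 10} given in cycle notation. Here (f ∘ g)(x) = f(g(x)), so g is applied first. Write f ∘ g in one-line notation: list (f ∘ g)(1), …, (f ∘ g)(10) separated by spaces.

(f ∘ g)(x) = f(g(x)). Computing each image: f(g(1)) = f(10) = 9, f(g(2)) = f(9) = 7, f(g(3)) = f(6) = 1, f(g(4)) = f(4) = 3, f(g(5)) = f(5) = 5, f(g(6)) = f(3) = 2, f(g(7)) = f(1) = 8, f(g(8)) = f(2) = 10, f(g(9)) = f(8) = 4, f(g(10)) = f(7) = 6.
Hence f ∘ g = [9 7 1 3 5 2 8 10 4 6].

9 7 1 3 5 2 8 10 4 6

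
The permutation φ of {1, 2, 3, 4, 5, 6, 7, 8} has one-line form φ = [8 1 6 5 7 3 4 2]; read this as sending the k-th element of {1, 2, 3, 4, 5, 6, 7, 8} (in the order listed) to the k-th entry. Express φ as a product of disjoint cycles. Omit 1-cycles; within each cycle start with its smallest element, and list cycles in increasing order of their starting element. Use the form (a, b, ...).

Iterating φ from 1 gives 1 → 8 → 2 → 1; that is the 3-cycle (1, 8, 2).
Continuing from each remaining unvisited element yields (1, 8, 2)(3, 6)(4, 5, 7).

(1, 8, 2)(3, 6)(4, 5, 7)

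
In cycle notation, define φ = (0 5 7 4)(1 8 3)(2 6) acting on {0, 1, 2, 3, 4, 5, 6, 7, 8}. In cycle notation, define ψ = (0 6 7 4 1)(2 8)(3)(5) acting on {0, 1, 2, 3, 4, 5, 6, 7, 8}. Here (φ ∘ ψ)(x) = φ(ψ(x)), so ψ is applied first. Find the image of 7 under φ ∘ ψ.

First apply ψ: ψ(7) = 4, then φ(4) = 0. Thus (φ ∘ ψ)(7) = 0.

0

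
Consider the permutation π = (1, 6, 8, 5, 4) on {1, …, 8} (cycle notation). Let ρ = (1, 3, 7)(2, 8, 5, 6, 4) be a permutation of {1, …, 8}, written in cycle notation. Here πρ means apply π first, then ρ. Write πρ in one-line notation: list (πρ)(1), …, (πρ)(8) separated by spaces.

Chase each element through π then ρ: 1 → 6 → 4; 2 → 2 → 8; 3 → 3 → 7; 4 → 1 → 3; 5 → 4 → 2; 6 → 8 → 5; 7 → 7 → 1; 8 → 5 → 6.
Collecting the images, πρ = [4 8 7 3 2 5 1 6].

4 8 7 3 2 5 1 6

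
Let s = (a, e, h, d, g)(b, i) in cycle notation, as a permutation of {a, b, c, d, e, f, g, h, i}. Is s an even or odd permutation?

odd

The cycle lengths are 5, 2, 1, 1.
A cycle is odd iff its length is even; s has 1 even-length cycle, so sgn(s) = (−1)^1 and s is odd.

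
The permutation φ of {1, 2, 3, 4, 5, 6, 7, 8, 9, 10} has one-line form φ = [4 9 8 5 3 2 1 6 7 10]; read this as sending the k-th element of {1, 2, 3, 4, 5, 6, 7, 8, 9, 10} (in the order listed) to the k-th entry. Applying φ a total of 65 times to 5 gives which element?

Tracing 5 → 3 → … returns to 5 after 9 steps, so 5 lies in a 9-cycle (1, 4, 5, 3, 8, 6, 2, 9, 7).
Powers repeat with period 9 on this cycle, and 65 mod 9 = 2, so φ^65(5) = φ^2(5).
Advancing 2 steps from 5: 5 → 3 → 8.

8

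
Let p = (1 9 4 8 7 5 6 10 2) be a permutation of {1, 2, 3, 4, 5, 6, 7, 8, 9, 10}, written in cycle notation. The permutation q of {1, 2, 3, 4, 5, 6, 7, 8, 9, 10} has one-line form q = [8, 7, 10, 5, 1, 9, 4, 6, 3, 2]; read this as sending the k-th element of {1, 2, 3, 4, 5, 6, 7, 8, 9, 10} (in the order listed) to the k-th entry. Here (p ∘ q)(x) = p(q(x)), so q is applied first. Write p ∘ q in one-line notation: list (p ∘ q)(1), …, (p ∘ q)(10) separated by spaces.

Chase each element through q then p: 1 → 8 → 7; 2 → 7 → 5; 3 → 10 → 2; 4 → 5 → 6; 5 → 1 → 9; 6 → 9 → 4; 7 → 4 → 8; 8 → 6 → 10; 9 → 3 → 3; 10 → 2 → 1.
So p ∘ q in one-line form is 7 5 2 6 9 4 8 10 3 1.

7 5 2 6 9 4 8 10 3 1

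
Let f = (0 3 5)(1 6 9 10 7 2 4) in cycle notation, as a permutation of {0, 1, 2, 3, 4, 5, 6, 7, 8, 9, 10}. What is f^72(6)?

10

6 lies in the 7-cycle (1 6 9 10 7 2 4).
Since the cycle has length 7, f^72 acts on it the same as f^2 (72 mod 7 = 2).
Stepping 2 places around the cycle: 6 → 9 → 10.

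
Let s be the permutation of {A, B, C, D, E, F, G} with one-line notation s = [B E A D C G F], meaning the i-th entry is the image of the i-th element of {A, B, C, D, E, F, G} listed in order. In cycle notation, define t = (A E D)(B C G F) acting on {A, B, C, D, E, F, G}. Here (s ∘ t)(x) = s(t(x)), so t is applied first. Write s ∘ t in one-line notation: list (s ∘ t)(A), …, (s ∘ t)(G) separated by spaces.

C A F B D E G

Chase each element through t then s: A → E → C; B → C → A; C → G → F; D → A → B; E → D → D; F → B → E; G → F → G.
So s ∘ t in one-line form is C A F B D E G.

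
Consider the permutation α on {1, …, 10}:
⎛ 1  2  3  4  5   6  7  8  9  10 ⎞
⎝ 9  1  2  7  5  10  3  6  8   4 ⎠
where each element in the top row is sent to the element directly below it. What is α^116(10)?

6

Tracing 10 → 4 → … returns to 10 after 9 steps, so 10 lies in a 9-cycle (1, 9, 8, 6, 10, 4, 7, 3, 2).
Since the cycle has length 9, α^116 acts on it the same as α^8 (116 mod 9 = 8).
Stepping 8 places around the cycle: 10 → 4 → 7 → 3 → 2 → 1 → 9 → 8 → 6.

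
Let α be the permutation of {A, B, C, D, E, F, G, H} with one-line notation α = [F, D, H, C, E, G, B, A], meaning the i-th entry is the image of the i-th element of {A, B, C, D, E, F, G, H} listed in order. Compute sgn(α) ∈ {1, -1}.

1

In disjoint-cycle form the cycle lengths are 7, 1.
A cycle of length ℓ contributes ℓ−1 transpositions, so α is a product of 6 transpositions — even.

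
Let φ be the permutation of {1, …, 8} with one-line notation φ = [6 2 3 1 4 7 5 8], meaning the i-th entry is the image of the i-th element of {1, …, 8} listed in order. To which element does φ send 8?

8

8 is element number 8 of the domain, and entry number 8 of the one-line form is 8, so φ(8) = 8.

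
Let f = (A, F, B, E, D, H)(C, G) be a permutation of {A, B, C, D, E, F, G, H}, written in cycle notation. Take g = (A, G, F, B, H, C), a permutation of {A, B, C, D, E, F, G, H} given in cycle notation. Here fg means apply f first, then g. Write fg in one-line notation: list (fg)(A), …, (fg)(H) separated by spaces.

B E F C D H A G

(fg)(x) = g(f(x)). Computing each image: g(f(A)) = g(F) = B, g(f(B)) = g(E) = E, g(f(C)) = g(G) = F, g(f(D)) = g(H) = C, g(f(E)) = g(D) = D, g(f(F)) = g(B) = H, g(f(G)) = g(C) = A, g(f(H)) = g(A) = G.
Hence fg = [B E F C D H A G].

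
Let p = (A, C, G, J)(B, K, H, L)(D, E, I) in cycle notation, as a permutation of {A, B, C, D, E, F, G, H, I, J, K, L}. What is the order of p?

12

The disjoint cycles have lengths 4, 4, 3, 1.
The order is lcm(4, 4, 3) = 12.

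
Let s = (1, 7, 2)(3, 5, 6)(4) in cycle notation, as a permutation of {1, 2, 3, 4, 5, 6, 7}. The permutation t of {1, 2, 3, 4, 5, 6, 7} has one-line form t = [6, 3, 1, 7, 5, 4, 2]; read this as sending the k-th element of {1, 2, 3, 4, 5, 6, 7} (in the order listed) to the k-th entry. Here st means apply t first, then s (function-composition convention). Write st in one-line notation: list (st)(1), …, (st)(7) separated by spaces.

(st)(x) = s(t(x)). Computing each image: s(t(1)) = s(6) = 3, s(t(2)) = s(3) = 5, s(t(3)) = s(1) = 7, s(t(4)) = s(7) = 2, s(t(5)) = s(5) = 6, s(t(6)) = s(4) = 4, s(t(7)) = s(2) = 1.
Hence st = [3 5 7 2 6 4 1].

3 5 7 2 6 4 1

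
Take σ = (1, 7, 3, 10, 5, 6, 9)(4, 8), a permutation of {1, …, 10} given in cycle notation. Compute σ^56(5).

5

5 lies in the 7-cycle (1, 7, 3, 10, 5, 6, 9).
Since the cycle has length 7, σ^56 acts on it the same as σ^0 (56 mod 7 = 0).
So σ^56(5) = 5.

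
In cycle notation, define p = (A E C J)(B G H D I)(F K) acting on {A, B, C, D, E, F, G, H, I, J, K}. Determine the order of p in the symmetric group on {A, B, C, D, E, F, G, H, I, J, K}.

20

The disjoint cycles have lengths 5, 4, 2.
The order is lcm(5, 4, 2) = 20.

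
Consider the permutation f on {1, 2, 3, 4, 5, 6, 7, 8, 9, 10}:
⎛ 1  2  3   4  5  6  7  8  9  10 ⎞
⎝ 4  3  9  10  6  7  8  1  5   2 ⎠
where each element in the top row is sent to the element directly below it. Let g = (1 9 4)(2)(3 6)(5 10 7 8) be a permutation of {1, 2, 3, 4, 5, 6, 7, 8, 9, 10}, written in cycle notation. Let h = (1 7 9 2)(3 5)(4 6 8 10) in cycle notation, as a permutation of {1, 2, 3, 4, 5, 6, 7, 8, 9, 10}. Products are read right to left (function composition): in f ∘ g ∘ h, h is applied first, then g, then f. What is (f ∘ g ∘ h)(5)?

7

Chase 5: h(5) = 3; g(3) = 6; f(6) = 7. Hence (f ∘ g ∘ h)(5) = 7.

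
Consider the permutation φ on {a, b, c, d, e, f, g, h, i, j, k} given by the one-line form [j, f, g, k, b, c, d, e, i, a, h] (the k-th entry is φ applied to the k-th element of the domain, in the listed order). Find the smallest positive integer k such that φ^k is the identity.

8

Writing φ as disjoint cycles, the cycle lengths are 8, 2, 1.
The order of φ is the least common multiple of its cycle lengths: lcm(8, 2) = 8.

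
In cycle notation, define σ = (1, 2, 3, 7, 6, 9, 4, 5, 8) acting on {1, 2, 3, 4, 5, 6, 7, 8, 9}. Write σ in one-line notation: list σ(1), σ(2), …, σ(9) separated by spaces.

2 3 7 5 8 9 6 1 4

Image by image: 1↦2, 2↦3, 3↦7, 4↦5, 5↦8, 6↦9, 7↦6, 8↦1, 9↦4.
Listing these in domain order gives 2 3 7 5 8 9 6 1 4.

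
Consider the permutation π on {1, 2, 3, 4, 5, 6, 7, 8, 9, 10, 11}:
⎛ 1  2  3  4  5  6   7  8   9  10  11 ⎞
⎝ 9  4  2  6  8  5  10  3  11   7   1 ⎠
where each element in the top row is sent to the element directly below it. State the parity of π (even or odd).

even

In disjoint-cycle form the cycle lengths are 6, 3, 2.
A cycle of length ℓ contributes ℓ−1 transpositions, so π is a product of 5 + 2 + 1 = 8 transpositions — even.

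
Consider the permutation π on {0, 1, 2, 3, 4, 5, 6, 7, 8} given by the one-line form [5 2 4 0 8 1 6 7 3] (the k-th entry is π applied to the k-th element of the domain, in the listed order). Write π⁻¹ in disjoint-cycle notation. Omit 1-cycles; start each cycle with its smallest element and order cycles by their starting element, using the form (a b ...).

First write π in disjoint cycles: (0 5 1 2 4 8 3).
Reversing each cycle (and rotating so the smallest element leads) gives π⁻¹ = (0 3 8 4 2 1 5).

(0 3 8 4 2 1 5)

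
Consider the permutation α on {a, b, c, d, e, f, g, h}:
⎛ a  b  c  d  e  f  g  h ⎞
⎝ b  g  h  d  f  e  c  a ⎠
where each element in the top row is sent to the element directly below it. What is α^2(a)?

Tracing a → b → … returns to a after 5 steps, so a lies in a 5-cycle (a, b, g, c, h).
Advancing 2 steps from a: a → b → g.

g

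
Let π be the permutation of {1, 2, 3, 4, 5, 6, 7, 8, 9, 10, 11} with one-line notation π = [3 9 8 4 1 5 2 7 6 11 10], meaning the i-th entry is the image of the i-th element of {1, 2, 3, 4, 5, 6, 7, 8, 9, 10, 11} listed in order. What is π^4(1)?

2

Tracing 1 → 3 → … returns to 1 after 8 steps, so 1 lies in an 8-cycle (1 3 8 7 2 9 6 5).
Advancing 4 steps from 1: 1 → 3 → 8 → 7 → 2.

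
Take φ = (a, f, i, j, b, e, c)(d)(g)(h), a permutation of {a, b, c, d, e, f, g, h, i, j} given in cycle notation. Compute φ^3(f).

b

f lies in the 7-cycle (a, f, i, j, b, e, c).
Advancing 3 steps from f: f → i → j → b.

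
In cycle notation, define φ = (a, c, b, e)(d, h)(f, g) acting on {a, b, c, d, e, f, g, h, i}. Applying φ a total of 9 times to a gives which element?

c

a lies in the 4-cycle (a, c, b, e).
Since the cycle has length 4, φ^9 acts on it the same as φ^1 (9 mod 4 = 1).
Stepping 1 place around the cycle: a → c.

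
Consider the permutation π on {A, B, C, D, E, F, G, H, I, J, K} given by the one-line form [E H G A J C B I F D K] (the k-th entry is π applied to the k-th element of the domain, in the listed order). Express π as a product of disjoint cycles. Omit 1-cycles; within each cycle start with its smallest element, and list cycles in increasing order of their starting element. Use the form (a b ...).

(A E J D)(B H I F C G)

From A: A → E → J → D → A, closing the cycle (A E J D).
Continuing from each remaining unvisited element yields (A E J D)(B H I F C G).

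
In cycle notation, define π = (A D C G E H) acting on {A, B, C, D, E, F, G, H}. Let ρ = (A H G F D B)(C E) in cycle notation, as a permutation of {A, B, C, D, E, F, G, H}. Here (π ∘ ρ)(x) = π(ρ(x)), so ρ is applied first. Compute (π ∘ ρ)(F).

C

First apply ρ: ρ(F) = D, then π(D) = C. Thus (π ∘ ρ)(F) = C.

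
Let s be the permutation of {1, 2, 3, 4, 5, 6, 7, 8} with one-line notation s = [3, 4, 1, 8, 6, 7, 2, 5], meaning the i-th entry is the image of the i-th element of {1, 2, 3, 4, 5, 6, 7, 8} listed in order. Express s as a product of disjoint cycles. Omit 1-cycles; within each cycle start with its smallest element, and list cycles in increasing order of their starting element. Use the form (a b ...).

(1 3)(2 4 8 5 6 7)

From 1: 1 → 3 → 1, closing the cycle (1 3).
Repeating from the next unused element and collecting all non-trivial cycles gives (1 3)(2 4 8 5 6 7).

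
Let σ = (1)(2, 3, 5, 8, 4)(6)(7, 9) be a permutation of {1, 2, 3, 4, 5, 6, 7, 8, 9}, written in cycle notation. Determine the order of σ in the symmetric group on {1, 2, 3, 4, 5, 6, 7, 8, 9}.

The disjoint cycles have lengths 5, 2, 1, 1.
The order is lcm(5, 2) = 10.

10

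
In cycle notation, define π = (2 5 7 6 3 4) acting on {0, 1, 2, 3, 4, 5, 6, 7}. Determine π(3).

3 appears in (2 5 7 6 3 4); the next entry (wrapping around) is 4.

4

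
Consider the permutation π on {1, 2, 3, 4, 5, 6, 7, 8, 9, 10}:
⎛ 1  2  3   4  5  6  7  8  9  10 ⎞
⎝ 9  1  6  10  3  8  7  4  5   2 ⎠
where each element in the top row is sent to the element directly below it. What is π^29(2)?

9

Tracing 2 → 1 → … returns to 2 after 9 steps, so 2 lies in a 9-cycle (1, 9, 5, 3, 6, 8, 4, 10, 2).
Powers repeat with period 9 on this cycle, and 29 mod 9 = 2, so π^29(2) = π^2(2).
Stepping 2 places around the cycle: 2 → 1 → 9.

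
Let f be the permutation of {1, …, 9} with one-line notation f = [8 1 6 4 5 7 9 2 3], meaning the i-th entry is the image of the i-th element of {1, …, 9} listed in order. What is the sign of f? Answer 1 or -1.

-1

In disjoint-cycle form the cycle lengths are 4, 3, 1, 1.
A cycle of length ℓ contributes ℓ−1 transpositions, so f is a product of 3 + 2 = 5 transpositions — odd.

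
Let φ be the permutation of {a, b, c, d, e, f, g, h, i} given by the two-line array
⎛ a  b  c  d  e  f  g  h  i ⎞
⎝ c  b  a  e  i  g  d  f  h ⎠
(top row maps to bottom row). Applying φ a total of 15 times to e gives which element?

Tracing e → i → … returns to e after 6 steps, so e lies in a 6-cycle (d e i h f g).
On a 6-cycle, φ^6 is the identity, so φ^15 = φ^3 there (15 ≡ 3 mod 6).
Advancing 3 steps from e: e → i → h → f.

f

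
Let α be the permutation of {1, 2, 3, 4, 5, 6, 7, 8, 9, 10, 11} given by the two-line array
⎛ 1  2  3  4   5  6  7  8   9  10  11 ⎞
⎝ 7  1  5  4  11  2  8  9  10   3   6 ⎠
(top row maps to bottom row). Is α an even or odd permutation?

odd

In disjoint-cycle form the cycle lengths are 10, 1.
A cycle is odd iff its length is even; α has 1 even-length cycle, so sgn(α) = (−1)^1 and α is odd.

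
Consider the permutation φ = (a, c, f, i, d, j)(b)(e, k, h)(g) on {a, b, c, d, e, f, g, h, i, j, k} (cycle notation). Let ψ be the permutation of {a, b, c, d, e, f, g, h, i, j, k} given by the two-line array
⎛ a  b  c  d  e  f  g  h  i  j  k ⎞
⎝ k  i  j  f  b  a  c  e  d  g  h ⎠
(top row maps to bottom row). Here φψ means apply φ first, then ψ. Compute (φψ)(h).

b

φ(h) = e, then ψ(e) = b; composing gives (φψ)(h) = b.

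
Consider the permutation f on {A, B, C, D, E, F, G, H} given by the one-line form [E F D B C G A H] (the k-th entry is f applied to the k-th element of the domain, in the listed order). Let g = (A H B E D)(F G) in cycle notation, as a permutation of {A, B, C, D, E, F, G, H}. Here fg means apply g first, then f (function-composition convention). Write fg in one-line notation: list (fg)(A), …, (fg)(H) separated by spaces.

Chase each element through g then f: A → H → H; B → E → C; C → C → D; D → A → E; E → D → B; F → G → A; G → F → G; H → B → F.
Collecting the images, fg = [H C D E B A G F].

H C D E B A G F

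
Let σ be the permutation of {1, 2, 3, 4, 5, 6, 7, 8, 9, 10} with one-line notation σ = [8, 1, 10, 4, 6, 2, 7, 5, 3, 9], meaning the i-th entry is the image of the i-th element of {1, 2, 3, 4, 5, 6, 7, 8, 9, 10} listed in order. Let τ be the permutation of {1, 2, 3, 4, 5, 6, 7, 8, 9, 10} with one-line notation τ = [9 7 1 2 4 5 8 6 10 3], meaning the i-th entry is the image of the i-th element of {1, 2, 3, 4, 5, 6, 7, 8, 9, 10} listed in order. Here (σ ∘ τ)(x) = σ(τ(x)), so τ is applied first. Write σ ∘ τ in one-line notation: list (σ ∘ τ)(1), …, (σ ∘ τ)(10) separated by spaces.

(σ ∘ τ)(x) = σ(τ(x)). Computing each image: σ(τ(1)) = σ(9) = 3, σ(τ(2)) = σ(7) = 7, σ(τ(3)) = σ(1) = 8, σ(τ(4)) = σ(2) = 1, σ(τ(5)) = σ(4) = 4, σ(τ(6)) = σ(5) = 6, σ(τ(7)) = σ(8) = 5, σ(τ(8)) = σ(6) = 2, σ(τ(9)) = σ(10) = 9, σ(τ(10)) = σ(3) = 10.
Hence σ ∘ τ = [3 7 8 1 4 6 5 2 9 10].

3 7 8 1 4 6 5 2 9 10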